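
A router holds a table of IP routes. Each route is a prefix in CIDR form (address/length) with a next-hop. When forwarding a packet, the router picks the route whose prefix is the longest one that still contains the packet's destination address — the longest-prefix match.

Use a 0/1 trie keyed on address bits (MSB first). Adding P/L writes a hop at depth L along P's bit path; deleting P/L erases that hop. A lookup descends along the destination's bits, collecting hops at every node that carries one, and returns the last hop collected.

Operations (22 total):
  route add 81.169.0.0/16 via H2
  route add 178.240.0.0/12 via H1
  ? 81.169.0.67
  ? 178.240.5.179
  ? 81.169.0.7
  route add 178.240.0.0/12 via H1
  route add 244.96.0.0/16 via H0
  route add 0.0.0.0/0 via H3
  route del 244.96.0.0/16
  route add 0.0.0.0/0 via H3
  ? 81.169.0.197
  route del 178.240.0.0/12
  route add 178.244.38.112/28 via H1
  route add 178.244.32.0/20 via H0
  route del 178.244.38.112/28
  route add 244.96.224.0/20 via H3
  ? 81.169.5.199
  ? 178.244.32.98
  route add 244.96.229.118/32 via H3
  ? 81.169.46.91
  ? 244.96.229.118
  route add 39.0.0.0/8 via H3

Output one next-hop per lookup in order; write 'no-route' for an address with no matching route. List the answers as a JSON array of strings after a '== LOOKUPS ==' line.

Apply in order:
  add 81.169.0.0/16 -> H2 at depth 16
  add 178.240.0.0/12 -> H1 at depth 12
  Q 81.169.0.67: descend 0101000110101001 ; hops seen [H2] ; pick H2
  Q 178.240.5.179: descend 101100101111 ; hops seen [H1] ; pick H1
  Q 81.169.0.7: descend 0101000110101001 ; hops seen [H2] ; pick H2
  add 178.240.0.0/12 -> H1 at depth 12
  add 244.96.0.0/16 -> H0 at depth 16
  add 0.0.0.0/0 -> H3 at depth 0
  - 244.96.0.0/16 clear@16
  add 0.0.0.0/0 -> H3 at depth 0
  Q 81.169.0.197: descend 0101000110101001 ; hops seen [H3,H2] ; pick H2
  - 178.240.0.0/12 clear@12
  add 178.244.38.112/28 -> H1 at depth 28
  add 178.244.32.0/20 -> H0 at depth 20
  - 178.244.38.112/28 clear@28
  add 244.96.224.0/20 -> H3 at depth 20
  Q 81.169.5.199: descend 0101000110101001 ; hops seen [H3,H2] ; pick H2
  Q 178.244.32.98: descend 101100101111010000100 ; hops seen [H3,H0] ; pick H0
  add 244.96.229.118/32 -> H3 at depth 32
  Q 81.169.46.91: descend 0101000110101001 ; hops seen [H3,H2] ; pick H2
  Q 244.96.229.118: descend 11110100011000001110010101110110 ; hops seen [H3,H3,H3] ; pick H3
  add 39.0.0.0/8 -> H3 at depth 8

== LOOKUPS ==
["H2","H1","H2","H2","H2","H0","H2","H3"]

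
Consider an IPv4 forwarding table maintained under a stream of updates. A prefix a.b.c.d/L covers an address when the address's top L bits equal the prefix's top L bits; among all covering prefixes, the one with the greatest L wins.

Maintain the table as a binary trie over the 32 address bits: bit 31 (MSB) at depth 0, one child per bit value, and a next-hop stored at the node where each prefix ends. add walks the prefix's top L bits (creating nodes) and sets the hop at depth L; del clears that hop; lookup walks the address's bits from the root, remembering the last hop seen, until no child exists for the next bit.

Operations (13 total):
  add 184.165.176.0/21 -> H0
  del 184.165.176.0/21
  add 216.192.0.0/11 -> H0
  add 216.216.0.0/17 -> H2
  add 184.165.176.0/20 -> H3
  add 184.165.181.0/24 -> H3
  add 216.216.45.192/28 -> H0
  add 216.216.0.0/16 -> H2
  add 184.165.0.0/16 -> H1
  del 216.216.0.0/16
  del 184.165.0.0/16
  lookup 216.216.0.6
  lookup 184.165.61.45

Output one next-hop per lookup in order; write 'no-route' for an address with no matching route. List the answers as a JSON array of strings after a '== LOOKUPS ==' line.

Apply in order:
  add 184.165.176.0/21 -> H0 at depth 21
  del 184.165.176.0/21 (clear depth 21)
  add 216.192.0.0/11 -> H0 at depth 11
  add 216.216.0.0/17 -> H2 at depth 17
  add 184.165.176.0/20 -> H3 at depth 20
  add 184.165.181.0/24 -> H3 at depth 24
  add 216.216.45.192/28 -> H0 at depth 28
  add 216.216.0.0/16 -> H2 at depth 16
  add 184.165.0.0/16 -> H1 at depth 16
  del 216.216.0.0/16 (clear depth 16)
  del 184.165.0.0/16 (clear depth 16)
  Q 216.216.0.6: descend 110110001101100000 ; hops seen [H0,H2] ; pick H2
  Q 184.165.61.45: descend 1011100010100101 ; hops seen [∅] ; pick no-route

== LOOKUPS ==
["H2","no-route"]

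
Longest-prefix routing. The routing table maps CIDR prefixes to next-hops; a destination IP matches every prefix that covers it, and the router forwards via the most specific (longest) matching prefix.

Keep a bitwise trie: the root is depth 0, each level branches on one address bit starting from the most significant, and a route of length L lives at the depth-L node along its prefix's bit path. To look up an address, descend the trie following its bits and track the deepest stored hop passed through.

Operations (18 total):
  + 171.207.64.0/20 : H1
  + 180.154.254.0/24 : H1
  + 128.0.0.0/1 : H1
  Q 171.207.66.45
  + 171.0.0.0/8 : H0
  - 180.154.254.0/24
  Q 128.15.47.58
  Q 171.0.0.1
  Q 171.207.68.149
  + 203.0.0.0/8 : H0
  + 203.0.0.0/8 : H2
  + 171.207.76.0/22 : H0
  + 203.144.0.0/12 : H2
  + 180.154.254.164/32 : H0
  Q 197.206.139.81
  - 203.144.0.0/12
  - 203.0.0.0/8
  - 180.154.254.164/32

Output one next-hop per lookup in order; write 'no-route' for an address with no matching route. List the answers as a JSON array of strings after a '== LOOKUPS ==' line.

Apply in order:
  add 171.207.64.0/20 -> H1 at depth 20
  add 180.154.254.0/24 -> H1 at depth 24
  add 128.0.0.0/1 -> H1 at depth 1
  lookup 171.207.66.45: bits 10101011110011110100 walk d0:-→d1:H1→d2:-→d3:-→d4:-→d5:-→d6:-→d7:-→d8:-→d9:-→d10:-→d11:-→d12:-→d13:-→d14:-→d15:-→d16:-→d17:-→d18:-→d19:-→d20:H1 -> H1
  add 171.0.0.0/8 -> H0 at depth 8
  - 180.154.254.0/24 clear@24
  lookup 128.15.47.58: bits 10 walk d0:-→d1:H1→d2:- -> H1
  lookup 171.0.0.1: bits 10101011 walk d0:-→d1:H1→d2:-→d3:-→d4:-→d5:-→d6:-→d7:-→d8:H0 -> H0
  lookup 171.207.68.149: bits 10101011110011110100 walk d0:-→d1:H1→d2:-→d3:-→d4:-→d5:-→d6:-→d7:-→d8:H0→d9:-→d10:-→d11:-→d12:-→d13:-→d14:-→d15:-→d16:-→d17:-→d18:-→d19:-→d20:H1 -> H1
  add 203.0.0.0/8 -> H0 at depth 8
  add 203.0.0.0/8 -> H2 at depth 8
  add 171.207.76.0/22 -> H0 at depth 22
  add 203.144.0.0/12 -> H2 at depth 12
  add 180.154.254.164/32 -> H0 at depth 32
  lookup 197.206.139.81: bits 1100 walk d0:-→d1:H1→d2:-→d3:-→d4:- -> H1
  - 203.144.0.0/12 clear@12
  - 203.0.0.0/8 clear@8
  - 180.154.254.164/32 clear@32

== LOOKUPS ==
["H1","H1","H0","H1","H1"]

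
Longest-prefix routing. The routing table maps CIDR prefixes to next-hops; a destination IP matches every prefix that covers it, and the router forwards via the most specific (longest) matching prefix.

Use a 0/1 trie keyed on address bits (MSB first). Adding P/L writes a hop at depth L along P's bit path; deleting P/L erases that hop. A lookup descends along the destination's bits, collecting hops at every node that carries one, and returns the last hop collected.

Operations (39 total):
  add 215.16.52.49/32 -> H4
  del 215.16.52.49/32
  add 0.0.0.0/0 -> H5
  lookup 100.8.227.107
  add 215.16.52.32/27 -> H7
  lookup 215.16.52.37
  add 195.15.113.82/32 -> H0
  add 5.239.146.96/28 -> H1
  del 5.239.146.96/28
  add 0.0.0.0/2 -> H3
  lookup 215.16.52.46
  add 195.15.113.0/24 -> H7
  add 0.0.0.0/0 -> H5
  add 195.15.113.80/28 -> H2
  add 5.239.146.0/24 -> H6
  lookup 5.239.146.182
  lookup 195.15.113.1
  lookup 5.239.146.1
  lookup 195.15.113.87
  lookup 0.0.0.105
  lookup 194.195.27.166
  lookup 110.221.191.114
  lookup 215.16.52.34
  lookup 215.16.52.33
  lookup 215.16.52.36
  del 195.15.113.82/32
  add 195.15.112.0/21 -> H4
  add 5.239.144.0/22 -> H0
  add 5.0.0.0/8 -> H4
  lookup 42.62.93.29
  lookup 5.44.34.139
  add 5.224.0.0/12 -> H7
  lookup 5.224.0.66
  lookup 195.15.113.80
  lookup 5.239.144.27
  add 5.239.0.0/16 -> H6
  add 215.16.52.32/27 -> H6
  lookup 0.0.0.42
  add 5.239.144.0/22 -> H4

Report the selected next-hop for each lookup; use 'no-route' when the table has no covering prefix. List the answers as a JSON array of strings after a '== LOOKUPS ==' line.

Apply in order:
  + 215.16.52.49/32 (H4) depth=32
  - 215.16.52.49/32 clear@32
  + 0.0.0.0/0 (H5) depth=0
  lookup 100.8.227.107: bits ε walk d0:H5 -> H5
  + 215.16.52.32/27 (H7) depth=27
  lookup 215.16.52.37: bits 110101110001000000110100001 walk d0:H5→d1:-→d2:-→d3:-→d4:-→d5:-→d6:-→d7:-→d8:-→d9:-→d10:-→d11:-→d12:-→d13:-→d14:-→d15:-→d16:-→d17:-→d18:-→d19:-→d20:-→d21:-→d22:-→d23:-→d24:-→d25:-→d26:-→d27:H7 -> H7
  + 195.15.113.82/32 (H0) depth=32
  + 5.239.146.96/28 (H1) depth=28
  - 5.239.146.96/28 clear@28
  + 0.0.0.0/2 (H3) depth=2
  lookup 215.16.52.46: bits 110101110001000000110100001 walk d0:H5→d1:-→d2:-→d3:-→d4:-→d5:-→d6:-→d7:-→d8:-→d9:-→d10:-→d11:-→d12:-→d13:-→d14:-→d15:-→d16:-→d17:-→d18:-→d19:-→d20:-→d21:-→d22:-→d23:-→d24:-→d25:-→d26:-→d27:H7 -> H7
  + 195.15.113.0/24 (H7) depth=24
  + 0.0.0.0/0 (H5) depth=0
  + 195.15.113.80/28 (H2) depth=28
  + 5.239.146.0/24 (H6) depth=24
  lookup 5.239.146.182: bits 000001011110111110010010 walk d0:H5→d1:-→d2:H3→d3:-→d4:-→d5:-→d6:-→d7:-→d8:-→d9:-→d10:-→d11:-→d12:-→d13:-→d14:-→d15:-→d16:-→d17:-→d18:-→d19:-→d20:-→d21:-→d22:-→d23:-→d24:H6 -> H6
  lookup 195.15.113.1: bits 1100001100001111011100010 walk d0:H5→d1:-→d2:-→d3:-→d4:-→d5:-→d6:-→d7:-→d8:-→d9:-→d10:-→d11:-→d12:-→d13:-→d14:-→d15:-→d16:-→d17:-→d18:-→d19:-→d20:-→d21:-→d22:-→d23:-→d24:H7→d25:- -> H7
  lookup 5.239.146.1: bits 0000010111101111100100100 walk d0:H5→d1:-→d2:H3→d3:-→d4:-→d5:-→d6:-→d7:-→d8:-→d9:-→d10:-→d11:-→d12:-→d13:-→d14:-→d15:-→d16:-→d17:-→d18:-→d19:-→d20:-→d21:-→d22:-→d23:-→d24:H6→d25:- -> H6
  lookup 195.15.113.87: bits 11000011000011110111000101010 walk d0:H5→d1:-→d2:-→d3:-→d4:-→d5:-→d6:-→d7:-→d8:-→d9:-→d10:-→d11:-→d12:-→d13:-→d14:-→d15:-→d16:-→d17:-→d18:-→d19:-→d20:-→d21:-→d22:-→d23:-→d24:H7→d25:-→d26:-→d27:-→d28:H2→d29:- -> H2
  lookup 0.0.0.105: bits 00000 walk d0:H5→d1:-→d2:H3→d3:-→d4:-→d5:- -> H3
  lookup 194.195.27.166: bits 1100001 walk d0:H5→d1:-→d2:-→d3:-→d4:-→d5:-→d6:-→d7:- -> H5
  lookup 110.221.191.114: bits 0 walk d0:H5→d1:- -> H5
  lookup 215.16.52.34: bits 110101110001000000110100001 walk d0:H5→d1:-→d2:-→d3:-→d4:-→d5:-→d6:-→d7:-→d8:-→d9:-→d10:-→d11:-→d12:-→d13:-→d14:-→d15:-→d16:-→d17:-→d18:-→d19:-→d20:-→d21:-→d22:-→d23:-→d24:-→d25:-→d26:-→d27:H7 -> H7
  lookup 215.16.52.33: bits 110101110001000000110100001 walk d0:H5→d1:-→d2:-→d3:-→d4:-→d5:-→d6:-→d7:-→d8:-→d9:-→d10:-→d11:-→d12:-→d13:-→d14:-→d15:-→d16:-→d17:-→d18:-→d19:-→d20:-→d21:-→d22:-→d23:-→d24:-→d25:-→d26:-→d27:H7 -> H7
  lookup 215.16.52.36: bits 110101110001000000110100001 walk d0:H5→d1:-→d2:-→d3:-→d4:-→d5:-→d6:-→d7:-→d8:-→d9:-→d10:-→d11:-→d12:-→d13:-→d14:-→d15:-→d16:-→d17:-→d18:-→d19:-→d20:-→d21:-→d22:-→d23:-→d24:-→d25:-→d26:-→d27:H7 -> H7
  - 195.15.113.82/32 clear@32
  + 195.15.112.0/21 (H4) depth=21
  + 5.239.144.0/22 (H0) depth=22
  + 5.0.0.0/8 (H4) depth=8
  lookup 42.62.93.29: bits 00 walk d0:H5→d1:-→d2:H3 -> H3
  lookup 5.44.34.139: bits 00000101 walk d0:H5→d1:-→d2:H3→d3:-→d4:-→d5:-→d6:-→d7:-→d8:H4 -> H4
  + 5.224.0.0/12 (H7) depth=12
  lookup 5.224.0.66: bits 000001011110 walk d0:H5→d1:-→d2:H3→d3:-→d4:-→d5:-→d6:-→d7:-→d8:H4→d9:-→d10:-→d11:-→d12:H7 -> H7
  lookup 195.15.113.80: bits 110000110000111101110001010100 walk d0:H5→d1:-→d2:-→d3:-→d4:-→d5:-→d6:-→d7:-→d8:-→d9:-→d10:-→d11:-→d12:-→d13:-→d14:-→d15:-→d16:-→d17:-→d18:-→d19:-→d20:-→d21:H4→d22:-→d23:-→d24:H7→d25:-→d26:-→d27:-→d28:H2→d29:-→d30:- -> H2
  lookup 5.239.144.27: bits 0000010111101111100100 walk d0:H5→d1:-→d2:H3→d3:-→d4:-→d5:-→d6:-→d7:-→d8:H4→d9:-→d10:-→d11:-→d12:H7→d13:-→d14:-→d15:-→d16:-→d17:-→d18:-→d19:-→d20:-→d21:-→d22:H0 -> H0
  + 5.239.0.0/16 (H6) depth=16
  + 215.16.52.32/27 (H6) depth=27
  lookup 0.0.0.42: bits 00000 walk d0:H5→d1:-→d2:H3→d3:-→d4:-→d5:- -> H3
  + 5.239.144.0/22 (H4) depth=22

== LOOKUPS ==
["H5","H7","H7","H6","H7","H6","H2","H3","H5","H5","H7","H7","H7","H3","H4","H7","H2","H0","H3"]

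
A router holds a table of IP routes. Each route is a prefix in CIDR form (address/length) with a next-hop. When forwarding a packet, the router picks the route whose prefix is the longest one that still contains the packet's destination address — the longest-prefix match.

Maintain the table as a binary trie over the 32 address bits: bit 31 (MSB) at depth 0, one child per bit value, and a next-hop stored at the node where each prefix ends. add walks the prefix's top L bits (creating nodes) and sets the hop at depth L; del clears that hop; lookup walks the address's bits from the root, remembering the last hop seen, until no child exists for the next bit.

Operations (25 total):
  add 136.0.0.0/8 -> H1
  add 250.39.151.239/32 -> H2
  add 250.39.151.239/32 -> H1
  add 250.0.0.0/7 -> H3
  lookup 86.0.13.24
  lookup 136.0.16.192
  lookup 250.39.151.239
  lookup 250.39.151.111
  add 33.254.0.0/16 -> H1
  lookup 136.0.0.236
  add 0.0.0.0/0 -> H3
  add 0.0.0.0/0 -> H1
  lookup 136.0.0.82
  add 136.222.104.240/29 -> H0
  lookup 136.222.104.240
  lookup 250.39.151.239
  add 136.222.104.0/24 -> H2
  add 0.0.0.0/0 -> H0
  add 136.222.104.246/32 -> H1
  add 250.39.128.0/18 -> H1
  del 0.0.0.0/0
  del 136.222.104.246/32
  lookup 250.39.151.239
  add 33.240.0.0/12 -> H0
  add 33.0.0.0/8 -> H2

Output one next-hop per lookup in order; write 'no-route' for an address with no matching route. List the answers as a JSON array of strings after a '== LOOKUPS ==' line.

Apply in order:
  + 136.0.0.0/8 (H1) depth=8
  + 250.39.151.239/32 (H2) depth=32
  + 250.39.151.239/32 (H1) depth=32
  + 250.0.0.0/7 (H3) depth=7
  Q 86.0.13.24: descend ε ; hops seen [∅] ; pick no-route
  Q 136.0.16.192: descend 10001000 ; hops seen [H1] ; pick H1
  Q 250.39.151.239: descend 11111010001001111001011111101111 ; hops seen [H3,H1] ; pick H1
  Q 250.39.151.111: descend 111110100010011110010111 ; hops seen [H3] ; pick H3
  + 33.254.0.0/16 (H1) depth=16
  Q 136.0.0.236: descend 10001000 ; hops seen [H1] ; pick H1
  + 0.0.0.0/0 (H3) depth=0
  + 0.0.0.0/0 (H1) depth=0
  Q 136.0.0.82: descend 10001000 ; hops seen [H1,H1] ; pick H1
  + 136.222.104.240/29 (H0) depth=29
  Q 136.222.104.240: descend 10001000110111100110100011110 ; hops seen [H1,H1,H0] ; pick H0
  Q 250.39.151.239: descend 11111010001001111001011111101111 ; hops seen [H1,H3,H1] ; pick H1
  + 136.222.104.0/24 (H2) depth=24
  + 0.0.0.0/0 (H0) depth=0
  + 136.222.104.246/32 (H1) depth=32
  + 250.39.128.0/18 (H1) depth=18
  del 0.0.0.0/0 (clear depth 0)
  del 136.222.104.246/32 (clear depth 32)
  Q 250.39.151.239: descend 11111010001001111001011111101111 ; hops seen [H3,H1,H1] ; pick H1
  + 33.240.0.0/12 (H0) depth=12
  + 33.0.0.0/8 (H2) depth=8

== LOOKUPS ==
["no-route","H1","H1","H3","H1","H1","H0","H1","H1"]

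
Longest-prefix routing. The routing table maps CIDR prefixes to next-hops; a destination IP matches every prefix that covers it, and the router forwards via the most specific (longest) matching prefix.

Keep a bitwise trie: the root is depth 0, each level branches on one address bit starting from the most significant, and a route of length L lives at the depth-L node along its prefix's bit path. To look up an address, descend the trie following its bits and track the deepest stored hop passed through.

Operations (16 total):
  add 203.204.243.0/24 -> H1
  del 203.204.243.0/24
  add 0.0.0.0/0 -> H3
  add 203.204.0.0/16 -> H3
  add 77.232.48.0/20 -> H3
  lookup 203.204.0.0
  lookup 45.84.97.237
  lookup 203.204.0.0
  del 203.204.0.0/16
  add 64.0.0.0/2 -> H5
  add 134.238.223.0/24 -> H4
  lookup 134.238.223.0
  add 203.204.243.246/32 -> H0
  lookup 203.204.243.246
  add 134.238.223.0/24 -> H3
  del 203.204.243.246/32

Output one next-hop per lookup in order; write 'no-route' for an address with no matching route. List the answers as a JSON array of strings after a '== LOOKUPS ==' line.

Process each operation:
  + 203.204.243.0/24 (H1) depth=24
  - 203.204.243.0/24 clear@24
  + 0.0.0.0/0 (H3) depth=0
  + 203.204.0.0/16 (H3) depth=16
  + 77.232.48.0/20 (H3) depth=20
  ? 203.204.0.0  path d0:H3→d1:-→d2:-→d3:-→d4:-→d5:-→d6:-→d7:-→d8:-→d9:-→d10:-→d11:-→d12:-→d13:-→d14:-→d15:-→d16:H3  best=H3
  ? 45.84.97.237  path d0:H3→d1:-  best=H3
  ? 203.204.0.0  path d0:H3→d1:-→d2:-→d3:-→d4:-→d5:-→d6:-→d7:-→d8:-→d9:-→d10:-→d11:-→d12:-→d13:-→d14:-→d15:-→d16:H3  best=H3
  - 203.204.0.0/16 clear@16
  + 64.0.0.0/2 (H5) depth=2
  + 134.238.223.0/24 (H4) depth=24
  ? 134.238.223.0  path d0:H3→d1:-→d2:-→d3:-→d4:-→d5:-→d6:-→d7:-→d8:-→d9:-→d10:-→d11:-→d12:-→d13:-→d14:-→d15:-→d16:-→d17:-→d18:-→d19:-→d20:-→d21:-→d22:-→d23:-→d24:H4  best=H4
  + 203.204.243.246/32 (H0) depth=32
  ? 203.204.243.246  path d0:H3→d1:-→d2:-→d3:-→d4:-→d5:-→d6:-→d7:-→d8:-→d9:-→d10:-→d11:-→d12:-→d13:-→d14:-→d15:-→d16:-→d17:-→d18:-→d19:-→d20:-→d21:-→d22:-→d23:-→d24:-→d25:-→d26:-→d27:-→d28:-→d29:-→d30:-→d31:-→d32:H0  best=H0
  + 134.238.223.0/24 (H3) depth=24
  - 203.204.243.246/32 clear@32

== LOOKUPS ==
["H3","H3","H3","H4","H0"]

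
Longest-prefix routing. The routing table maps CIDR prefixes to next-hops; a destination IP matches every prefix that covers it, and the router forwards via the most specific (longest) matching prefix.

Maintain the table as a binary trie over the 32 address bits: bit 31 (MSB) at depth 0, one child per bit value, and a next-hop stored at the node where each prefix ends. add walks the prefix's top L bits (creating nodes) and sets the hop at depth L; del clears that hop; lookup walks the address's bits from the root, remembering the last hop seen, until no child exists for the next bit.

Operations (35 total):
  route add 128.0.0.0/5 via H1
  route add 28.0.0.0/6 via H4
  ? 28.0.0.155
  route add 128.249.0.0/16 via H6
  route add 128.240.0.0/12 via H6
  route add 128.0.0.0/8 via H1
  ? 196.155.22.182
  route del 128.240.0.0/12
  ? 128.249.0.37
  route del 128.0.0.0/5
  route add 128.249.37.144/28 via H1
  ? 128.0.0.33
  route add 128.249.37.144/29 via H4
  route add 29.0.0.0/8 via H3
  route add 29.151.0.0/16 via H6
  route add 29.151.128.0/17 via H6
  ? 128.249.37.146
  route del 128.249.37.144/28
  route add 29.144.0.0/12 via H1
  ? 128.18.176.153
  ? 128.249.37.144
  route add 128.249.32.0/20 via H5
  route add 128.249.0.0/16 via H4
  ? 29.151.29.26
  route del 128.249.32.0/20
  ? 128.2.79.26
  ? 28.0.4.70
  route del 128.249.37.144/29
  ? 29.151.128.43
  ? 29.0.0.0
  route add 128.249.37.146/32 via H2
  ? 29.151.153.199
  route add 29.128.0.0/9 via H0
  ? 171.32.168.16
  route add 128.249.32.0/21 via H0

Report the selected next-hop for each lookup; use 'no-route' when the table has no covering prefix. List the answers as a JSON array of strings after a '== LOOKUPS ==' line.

Process each operation:
  add 128.0.0.0/5 -> H1 at depth 5
  add 28.0.0.0/6 -> H4 at depth 6
  ? 28.0.0.155  path d0:-→d1:-→d2:-→d3:-→d4:-→d5:-→d6:H4  best=H4
  add 128.249.0.0/16 -> H6 at depth 16
  add 128.240.0.0/12 -> H6 at depth 12
  add 128.0.0.0/8 -> H1 at depth 8
  ? 196.155.22.182  path d0:-→d1:-  best=no-route
  - 128.240.0.0/12 clear@12
  ? 128.249.0.37  path d0:-→d1:-→d2:-→d3:-→d4:-→d5:H1→d6:-→d7:-→d8:H1→d9:-→d10:-→d11:-→d12:-→d13:-→d14:-→d15:-→d16:H6  best=H6
  - 128.0.0.0/5 clear@5
  add 128.249.37.144/28 -> H1 at depth 28
  ? 128.0.0.33  path d0:-→d1:-→d2:-→d3:-→d4:-→d5:-→d6:-→d7:-→d8:H1  best=H1
  add 128.249.37.144/29 -> H4 at depth 29
  add 29.0.0.0/8 -> H3 at depth 8
  add 29.151.0.0/16 -> H6 at depth 16
  add 29.151.128.0/17 -> H6 at depth 17
  ? 128.249.37.146  path d0:-→d1:-→d2:-→d3:-→d4:-→d5:-→d6:-→d7:-→d8:H1→d9:-→d10:-→d11:-→d12:-→d13:-→d14:-→d15:-→d16:H6→d17:-→d18:-→d19:-→d20:-→d21:-→d22:-→d23:-→d24:-→d25:-→d26:-→d27:-→d28:H1→d29:H4  best=H4
  - 128.249.37.144/28 clear@28
  add 29.144.0.0/12 -> H1 at depth 12
  ? 128.18.176.153  path d0:-→d1:-→d2:-→d3:-→d4:-→d5:-→d6:-→d7:-→d8:H1  best=H1
  ? 128.249.37.144  path d0:-→d1:-→d2:-→d3:-→d4:-→d5:-→d6:-→d7:-→d8:H1→d9:-→d10:-→d11:-→d12:-→d13:-→d14:-→d15:-→d16:H6→d17:-→d18:-→d19:-→d20:-→d21:-→d22:-→d23:-→d24:-→d25:-→d26:-→d27:-→d28:-→d29:H4  best=H4
  add 128.249.32.0/20 -> H5 at depth 20
  add 128.249.0.0/16 -> H4 at depth 16
  ? 29.151.29.26  path d0:-→d1:-→d2:-→d3:-→d4:-→d5:-→d6:H4→d7:-→d8:H3→d9:-→d10:-→d11:-→d12:H1→d13:-→d14:-→d15:-→d16:H6  best=H6
  - 128.249.32.0/20 clear@20
  ? 128.2.79.26  path d0:-→d1:-→d2:-→d3:-→d4:-→d5:-→d6:-→d7:-→d8:H1  best=H1
  ? 28.0.4.70  path d0:-→d1:-→d2:-→d3:-→d4:-→d5:-→d6:H4→d7:-  best=H4
  - 128.249.37.144/29 clear@29
  ? 29.151.128.43  path d0:-→d1:-→d2:-→d3:-→d4:-→d5:-→d6:H4→d7:-→d8:H3→d9:-→d10:-→d11:-→d12:H1→d13:-→d14:-→d15:-→d16:H6→d17:H6  best=H6
  ? 29.0.0.0  path d0:-→d1:-→d2:-→d3:-→d4:-→d5:-→d6:H4→d7:-→d8:H3  best=H3
  add 128.249.37.146/32 -> H2 at depth 32
  ? 29.151.153.199  path d0:-→d1:-→d2:-→d3:-→d4:-→d5:-→d6:H4→d7:-→d8:H3→d9:-→d10:-→d11:-→d12:H1→d13:-→d14:-→d15:-→d16:H6→d17:H6  best=H6
  add 29.128.0.0/9 -> H0 at depth 9
  ? 171.32.168.16  path d0:-→d1:-→d2:-  best=no-route
  add 128.249.32.0/21 -> H0 at depth 21

== LOOKUPS ==
["H4","no-route","H6","H1","H4","H1","H4","H6","H1","H4","H6","H3","H6","no-route"]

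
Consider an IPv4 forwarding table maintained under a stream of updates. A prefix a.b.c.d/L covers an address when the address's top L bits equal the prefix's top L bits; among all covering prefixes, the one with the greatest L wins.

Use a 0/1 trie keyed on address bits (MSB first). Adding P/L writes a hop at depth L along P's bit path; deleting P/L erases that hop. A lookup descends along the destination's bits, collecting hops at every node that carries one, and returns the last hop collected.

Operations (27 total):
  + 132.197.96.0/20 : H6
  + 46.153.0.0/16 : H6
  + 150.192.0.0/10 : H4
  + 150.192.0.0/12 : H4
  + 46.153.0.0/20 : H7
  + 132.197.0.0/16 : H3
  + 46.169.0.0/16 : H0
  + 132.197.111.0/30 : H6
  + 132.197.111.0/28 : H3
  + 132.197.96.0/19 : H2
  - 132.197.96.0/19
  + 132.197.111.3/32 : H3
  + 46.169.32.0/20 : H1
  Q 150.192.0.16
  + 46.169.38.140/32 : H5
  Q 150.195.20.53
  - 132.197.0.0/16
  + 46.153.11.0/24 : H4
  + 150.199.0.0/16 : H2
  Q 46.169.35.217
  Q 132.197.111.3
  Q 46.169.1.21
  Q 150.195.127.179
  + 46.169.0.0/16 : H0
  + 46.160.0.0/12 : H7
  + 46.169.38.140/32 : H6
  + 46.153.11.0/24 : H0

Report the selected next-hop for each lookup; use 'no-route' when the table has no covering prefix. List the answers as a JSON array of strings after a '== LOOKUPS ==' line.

Apply in order:
  + 132.197.96.0/20 (H6) depth=20
  + 46.153.0.0/16 (H6) depth=16
  + 150.192.0.0/10 (H4) depth=10
  + 150.192.0.0/12 (H4) depth=12
  + 46.153.0.0/20 (H7) depth=20
  + 132.197.0.0/16 (H3) depth=16
  + 46.169.0.0/16 (H0) depth=16
  + 132.197.111.0/30 (H6) depth=30
  + 132.197.111.0/28 (H3) depth=28
  + 132.197.96.0/19 (H2) depth=19
  del 132.197.96.0/19 (clear depth 19)
  + 132.197.111.3/32 (H3) depth=32
  + 46.169.32.0/20 (H1) depth=20
  Q 150.192.0.16: descend 100101101100 ; hops seen [H4,H4] ; pick H4
  + 46.169.38.140/32 (H5) depth=32
  Q 150.195.20.53: descend 100101101100 ; hops seen [H4,H4] ; pick H4
  del 132.197.0.0/16 (clear depth 16)
  + 46.153.11.0/24 (H4) depth=24
  + 150.199.0.0/16 (H2) depth=16
  Q 46.169.35.217: descend 001011101010100100100 ; hops seen [H0,H1] ; pick H1
  Q 132.197.111.3: descend 10000100110001010110111100000011 ; hops seen [H6,H3,H6,H3] ; pick H3
  Q 46.169.1.21: descend 001011101010100100 ; hops seen [H0] ; pick H0
  Q 150.195.127.179: descend 1001011011000 ; hops seen [H4,H4] ; pick H4
  + 46.169.0.0/16 (H0) depth=16
  + 46.160.0.0/12 (H7) depth=12
  + 46.169.38.140/32 (H6) depth=32
  + 46.153.11.0/24 (H0) depth=24

== LOOKUPS ==
["H4","H4","H1","H3","H0","H4"]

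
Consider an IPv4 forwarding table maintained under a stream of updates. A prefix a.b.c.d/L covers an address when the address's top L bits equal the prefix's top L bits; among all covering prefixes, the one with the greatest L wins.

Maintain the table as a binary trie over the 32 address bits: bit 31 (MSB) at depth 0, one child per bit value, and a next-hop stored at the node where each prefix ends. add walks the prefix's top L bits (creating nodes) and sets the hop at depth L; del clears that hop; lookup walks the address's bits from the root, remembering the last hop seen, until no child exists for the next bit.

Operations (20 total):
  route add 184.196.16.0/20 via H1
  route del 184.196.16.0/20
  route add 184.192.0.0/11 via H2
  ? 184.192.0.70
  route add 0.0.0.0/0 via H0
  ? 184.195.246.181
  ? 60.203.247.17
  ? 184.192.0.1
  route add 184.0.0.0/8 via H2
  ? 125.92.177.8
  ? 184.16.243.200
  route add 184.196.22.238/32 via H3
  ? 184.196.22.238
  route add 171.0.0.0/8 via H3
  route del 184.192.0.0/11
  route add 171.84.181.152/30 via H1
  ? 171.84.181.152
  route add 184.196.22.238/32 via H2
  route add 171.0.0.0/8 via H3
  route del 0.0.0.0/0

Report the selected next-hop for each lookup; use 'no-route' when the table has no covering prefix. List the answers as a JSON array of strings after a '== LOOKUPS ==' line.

Apply in order:
  add 184.196.16.0/20 -> H1 at depth 20
  del 184.196.16.0/20 (clear depth 20)
  add 184.192.0.0/11 -> H2 at depth 11
  Q 184.192.0.70: descend 1011100011000 ; hops seen [H2] ; pick H2
  add 0.0.0.0/0 -> H0 at depth 0
  Q 184.195.246.181: descend 1011100011000 ; hops seen [H0,H2] ; pick H2
  Q 60.203.247.17: descend ε ; hops seen [H0] ; pick H0
  Q 184.192.0.1: descend 1011100011000 ; hops seen [H0,H2] ; pick H2
  add 184.0.0.0/8 -> H2 at depth 8
  Q 125.92.177.8: descend ε ; hops seen [H0] ; pick H0
  Q 184.16.243.200: descend 10111000 ; hops seen [H0,H2] ; pick H2
  add 184.196.22.238/32 -> H3 at depth 32
  Q 184.196.22.238: descend 10111000110001000001011011101110 ; hops seen [H0,H2,H2,H3] ; pick H3
  add 171.0.0.0/8 -> H3 at depth 8
  del 184.192.0.0/11 (clear depth 11)
  add 171.84.181.152/30 -> H1 at depth 30
  Q 171.84.181.152: descend 101010110101010010110101100110 ; hops seen [H0,H3,H1] ; pick H1
  add 184.196.22.238/32 -> H2 at depth 32
  add 171.0.0.0/8 -> H3 at depth 8
  del 0.0.0.0/0 (clear depth 0)

== LOOKUPS ==
["H2","H2","H0","H2","H0","H2","H3","H1"]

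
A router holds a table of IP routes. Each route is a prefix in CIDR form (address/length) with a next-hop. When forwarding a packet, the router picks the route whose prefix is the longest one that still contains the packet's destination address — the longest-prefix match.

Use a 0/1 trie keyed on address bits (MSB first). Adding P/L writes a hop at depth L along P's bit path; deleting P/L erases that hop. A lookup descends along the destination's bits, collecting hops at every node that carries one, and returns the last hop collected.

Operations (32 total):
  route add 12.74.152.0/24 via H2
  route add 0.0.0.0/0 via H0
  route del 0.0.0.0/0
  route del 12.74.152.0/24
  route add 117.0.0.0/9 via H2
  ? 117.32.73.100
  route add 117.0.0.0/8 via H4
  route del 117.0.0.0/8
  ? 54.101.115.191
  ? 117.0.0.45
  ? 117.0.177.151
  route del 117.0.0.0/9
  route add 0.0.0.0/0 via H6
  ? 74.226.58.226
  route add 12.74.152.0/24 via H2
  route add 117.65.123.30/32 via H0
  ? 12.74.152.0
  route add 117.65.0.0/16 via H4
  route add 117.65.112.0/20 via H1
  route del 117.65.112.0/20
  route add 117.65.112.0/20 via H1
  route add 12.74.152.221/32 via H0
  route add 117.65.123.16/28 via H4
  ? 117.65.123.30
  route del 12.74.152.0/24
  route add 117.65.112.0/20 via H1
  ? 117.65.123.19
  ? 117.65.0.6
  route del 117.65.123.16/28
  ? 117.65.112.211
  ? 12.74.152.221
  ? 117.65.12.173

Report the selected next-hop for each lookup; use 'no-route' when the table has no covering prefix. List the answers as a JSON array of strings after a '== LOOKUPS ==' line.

Process each operation:
  + 12.74.152.0/24 (H2) depth=24
  + 0.0.0.0/0 (H0) depth=0
  del 0.0.0.0/0 (clear depth 0)
  del 12.74.152.0/24 (clear depth 24)
  + 117.0.0.0/9 (H2) depth=9
  lookup 117.32.73.100: bits 011101010 walk d0:-→d1:-→d2:-→d3:-→d4:-→d5:-→d6:-→d7:-→d8:-→d9:H2 -> H2
  + 117.0.0.0/8 (H4) depth=8
  del 117.0.0.0/8 (clear depth 8)
  lookup 54.101.115.191: bits 00 walk d0:-→d1:-→d2:- -> no-route
  lookup 117.0.0.45: bits 011101010 walk d0:-→d1:-→d2:-→d3:-→d4:-→d5:-→d6:-→d7:-→d8:-→d9:H2 -> H2
  lookup 117.0.177.151: bits 011101010 walk d0:-→d1:-→d2:-→d3:-→d4:-→d5:-→d6:-→d7:-→d8:-→d9:H2 -> H2
  del 117.0.0.0/9 (clear depth 9)
  + 0.0.0.0/0 (H6) depth=0
  lookup 74.226.58.226: bits 01 walk d0:H6→d1:-→d2:- -> H6
  + 12.74.152.0/24 (H2) depth=24
  + 117.65.123.30/32 (H0) depth=32
  lookup 12.74.152.0: bits 000011000100101010011000 walk d0:H6→d1:-→d2:-→d3:-→d4:-→d5:-→d6:-→d7:-→d8:-→d9:-→d10:-→d11:-→d12:-→d13:-→d14:-→d15:-→d16:-→d17:-→d18:-→d19:-→d20:-→d21:-→d22:-→d23:-→d24:H2 -> H2
  + 117.65.0.0/16 (H4) depth=16
  + 117.65.112.0/20 (H1) depth=20
  del 117.65.112.0/20 (clear depth 20)
  + 117.65.112.0/20 (H1) depth=20
  + 12.74.152.221/32 (H0) depth=32
  + 117.65.123.16/28 (H4) depth=28
  lookup 117.65.123.30: bits 01110101010000010111101100011110 walk d0:H6→d1:-→d2:-→d3:-→d4:-→d5:-→d6:-→d7:-→d8:-→d9:-→d10:-→d11:-→d12:-→d13:-→d14:-→d15:-→d16:H4→d17:-→d18:-→d19:-→d20:H1→d21:-→d22:-→d23:-→d24:-→d25:-→d26:-→d27:-→d28:H4→d29:-→d30:-→d31:-→d32:H0 -> H0
  del 12.74.152.0/24 (clear depth 24)
  + 117.65.112.0/20 (H1) depth=20
  lookup 117.65.123.19: bits 0111010101000001011110110001 walk d0:H6→d1:-→d2:-→d3:-→d4:-→d5:-→d6:-→d7:-→d8:-→d9:-→d10:-→d11:-→d12:-→d13:-→d14:-→d15:-→d16:H4→d17:-→d18:-→d19:-→d20:H1→d21:-→d22:-→d23:-→d24:-→d25:-→d26:-→d27:-→d28:H4 -> H4
  lookup 117.65.0.6: bits 01110101010000010 walk d0:H6→d1:-→d2:-→d3:-→d4:-→d5:-→d6:-→d7:-→d8:-→d9:-→d10:-→d11:-→d12:-→d13:-→d14:-→d15:-→d16:H4→d17:- -> H4
  del 117.65.123.16/28 (clear depth 28)
  lookup 117.65.112.211: bits 01110101010000010111 walk d0:H6→d1:-→d2:-→d3:-→d4:-→d5:-→d6:-→d7:-→d8:-→d9:-→d10:-→d11:-→d12:-→d13:-→d14:-→d15:-→d16:H4→d17:-→d18:-→d19:-→d20:H1 -> H1
  lookup 12.74.152.221: bits 00001100010010101001100011011101 walk d0:H6→d1:-→d2:-→d3:-→d4:-→d5:-→d6:-→d7:-→d8:-→d9:-→d10:-→d11:-→d12:-→d13:-→d14:-→d15:-→d16:-→d17:-→d18:-→d19:-→d20:-→d21:-→d22:-→d23:-→d24:-→d25:-→d26:-→d27:-→d28:-→d29:-→d30:-→d31:-→d32:H0 -> H0
  lookup 117.65.12.173: bits 01110101010000010 walk d0:H6→d1:-→d2:-→d3:-→d4:-→d5:-→d6:-→d7:-→d8:-→d9:-→d10:-→d11:-→d12:-→d13:-→d14:-→d15:-→d16:H4→d17:- -> H4

== LOOKUPS ==
["H2","no-route","H2","H2","H6","H2","H0","H4","H4","H1","H0","H4"]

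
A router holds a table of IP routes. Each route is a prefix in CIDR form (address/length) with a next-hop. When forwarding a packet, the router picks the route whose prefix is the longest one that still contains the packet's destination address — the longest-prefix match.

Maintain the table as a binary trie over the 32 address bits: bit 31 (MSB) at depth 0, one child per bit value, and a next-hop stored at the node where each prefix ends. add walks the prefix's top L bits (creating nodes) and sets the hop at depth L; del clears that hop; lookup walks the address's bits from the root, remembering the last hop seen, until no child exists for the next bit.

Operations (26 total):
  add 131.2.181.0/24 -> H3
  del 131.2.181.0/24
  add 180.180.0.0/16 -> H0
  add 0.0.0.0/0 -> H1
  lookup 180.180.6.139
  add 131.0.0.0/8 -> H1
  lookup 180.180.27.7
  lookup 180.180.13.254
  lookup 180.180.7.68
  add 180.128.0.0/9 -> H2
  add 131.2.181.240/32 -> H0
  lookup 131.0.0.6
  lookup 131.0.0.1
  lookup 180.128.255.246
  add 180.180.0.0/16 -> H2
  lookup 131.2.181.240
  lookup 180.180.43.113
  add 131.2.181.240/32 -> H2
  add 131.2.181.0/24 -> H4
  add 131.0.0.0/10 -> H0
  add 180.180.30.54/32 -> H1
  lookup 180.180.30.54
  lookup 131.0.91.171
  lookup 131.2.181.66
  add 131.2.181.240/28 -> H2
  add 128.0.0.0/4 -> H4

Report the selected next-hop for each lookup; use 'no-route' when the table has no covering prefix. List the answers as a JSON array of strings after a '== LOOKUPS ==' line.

Apply in order:
  add 131.2.181.0/24 -> H3 at depth 24
  del 131.2.181.0/24 (clear depth 24)
  add 180.180.0.0/16 -> H0 at depth 16
  add 0.0.0.0/0 -> H1 at depth 0
  Q 180.180.6.139: descend 1011010010110100 ; hops seen [H1,H0] ; pick H0
  add 131.0.0.0/8 -> H1 at depth 8
  Q 180.180.27.7: descend 1011010010110100 ; hops seen [H1,H0] ; pick H0
  Q 180.180.13.254: descend 1011010010110100 ; hops seen [H1,H0] ; pick H0
  Q 180.180.7.68: descend 1011010010110100 ; hops seen [H1,H0] ; pick H0
  add 180.128.0.0/9 -> H2 at depth 9
  add 131.2.181.240/32 -> H0 at depth 32
  Q 131.0.0.6: descend 10000011000000 ; hops seen [H1,H1] ; pick H1
  Q 131.0.0.1: descend 10000011000000 ; hops seen [H1,H1] ; pick H1
  Q 180.128.255.246: descend 1011010010 ; hops seen [H1,H2] ; pick H2
  add 180.180.0.0/16 -> H2 at depth 16
  Q 131.2.181.240: descend 10000011000000101011010111110000 ; hops seen [H1,H1,H0] ; pick H0
  Q 180.180.43.113: descend 1011010010110100 ; hops seen [H1,H2,H2] ; pick H2
  add 131.2.181.240/32 -> H2 at depth 32
  add 131.2.181.0/24 -> H4 at depth 24
  add 131.0.0.0/10 -> H0 at depth 10
  add 180.180.30.54/32 -> H1 at depth 32
  Q 180.180.30.54: descend 10110100101101000001111000110110 ; hops seen [H1,H2,H2,H1] ; pick H1
  Q 131.0.91.171: descend 10000011000000 ; hops seen [H1,H1,H0] ; pick H0
  Q 131.2.181.66: descend 100000110000001010110101 ; hops seen [H1,H1,H0,H4] ; pick H4
  add 131.2.181.240/28 -> H2 at depth 28
  add 128.0.0.0/4 -> H4 at depth 4

== LOOKUPS ==
["H0","H0","H0","H0","H1","H1","H2","H0","H2","H1","H0","H4"]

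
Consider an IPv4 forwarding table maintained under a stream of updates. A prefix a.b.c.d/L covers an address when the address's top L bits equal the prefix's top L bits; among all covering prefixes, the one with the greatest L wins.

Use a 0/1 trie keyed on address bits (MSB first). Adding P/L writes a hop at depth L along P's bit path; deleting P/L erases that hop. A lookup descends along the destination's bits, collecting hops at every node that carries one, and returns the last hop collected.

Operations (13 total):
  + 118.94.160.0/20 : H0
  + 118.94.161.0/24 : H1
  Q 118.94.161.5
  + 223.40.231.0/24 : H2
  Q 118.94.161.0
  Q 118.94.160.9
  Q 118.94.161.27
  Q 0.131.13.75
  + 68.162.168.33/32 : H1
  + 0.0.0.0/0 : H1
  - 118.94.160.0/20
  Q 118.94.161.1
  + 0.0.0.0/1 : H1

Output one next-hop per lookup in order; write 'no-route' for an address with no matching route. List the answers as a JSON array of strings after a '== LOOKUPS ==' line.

Apply in order:
  + 118.94.160.0/20 (H0) depth=20
  + 118.94.161.0/24 (H1) depth=24
  lookup 118.94.161.5: bits 011101100101111010100001 walk d0:-→d1:-→d2:-→d3:-→d4:-→d5:-→d6:-→d7:-→d8:-→d9:-→d10:-→d11:-→d12:-→d13:-→d14:-→d15:-→d16:-→d17:-→d18:-→d19:-→d20:H0→d21:-→d22:-→d23:-→d24:H1 -> H1
  + 223.40.231.0/24 (H2) depth=24
  lookup 118.94.161.0: bits 011101100101111010100001 walk d0:-→d1:-→d2:-→d3:-→d4:-→d5:-→d6:-→d7:-→d8:-→d9:-→d10:-→d11:-→d12:-→d13:-→d14:-→d15:-→d16:-→d17:-→d18:-→d19:-→d20:H0→d21:-→d22:-→d23:-→d24:H1 -> H1
  lookup 118.94.160.9: bits 01110110010111101010000 walk d0:-→d1:-→d2:-→d3:-→d4:-→d5:-→d6:-→d7:-→d8:-→d9:-→d10:-→d11:-→d12:-→d13:-→d14:-→d15:-→d16:-→d17:-→d18:-→d19:-→d20:H0→d21:-→d22:-→d23:- -> H0
  lookup 118.94.161.27: bits 011101100101111010100001 walk d0:-→d1:-→d2:-→d3:-→d4:-→d5:-→d6:-→d7:-→d8:-→d9:-→d10:-→d11:-→d12:-→d13:-→d14:-→d15:-→d16:-→d17:-→d18:-→d19:-→d20:H0→d21:-→d22:-→d23:-→d24:H1 -> H1
  lookup 0.131.13.75: bits 0 walk d0:-→d1:- -> no-route
  + 68.162.168.33/32 (H1) depth=32
  + 0.0.0.0/0 (H1) depth=0
  del 118.94.160.0/20 (clear depth 20)
  lookup 118.94.161.1: bits 011101100101111010100001 walk d0:H1→d1:-→d2:-→d3:-→d4:-→d5:-→d6:-→d7:-→d8:-→d9:-→d10:-→d11:-→d12:-→d13:-→d14:-→d15:-→d16:-→d17:-→d18:-→d19:-→d20:-→d21:-→d22:-→d23:-→d24:H1 -> H1
  + 0.0.0.0/1 (H1) depth=1

== LOOKUPS ==
["H1","H1","H0","H1","no-route","H1"]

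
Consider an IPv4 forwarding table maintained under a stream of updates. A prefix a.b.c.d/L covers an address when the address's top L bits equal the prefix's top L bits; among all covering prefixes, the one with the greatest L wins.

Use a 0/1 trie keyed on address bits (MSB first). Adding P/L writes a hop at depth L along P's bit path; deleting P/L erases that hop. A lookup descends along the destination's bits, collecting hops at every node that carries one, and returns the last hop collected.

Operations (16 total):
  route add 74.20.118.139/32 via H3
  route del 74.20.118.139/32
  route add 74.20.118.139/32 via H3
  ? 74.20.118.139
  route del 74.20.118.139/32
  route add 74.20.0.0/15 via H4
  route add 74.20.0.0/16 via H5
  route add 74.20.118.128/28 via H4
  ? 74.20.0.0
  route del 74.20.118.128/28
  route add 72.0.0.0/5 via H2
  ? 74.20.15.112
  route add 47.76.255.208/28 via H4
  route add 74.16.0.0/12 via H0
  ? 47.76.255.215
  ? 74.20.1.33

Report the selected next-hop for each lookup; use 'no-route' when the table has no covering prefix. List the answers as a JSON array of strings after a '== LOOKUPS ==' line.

Apply in order:
  add 74.20.118.139/32 -> H3 at depth 32
  del 74.20.118.139/32 (clear depth 32)
  add 74.20.118.139/32 -> H3 at depth 32
  ? 74.20.118.139  path d0:-→d1:-→d2:-→d3:-→d4:-→d5:-→d6:-→d7:-→d8:-→d9:-→d10:-→d11:-→d12:-→d13:-→d14:-→d15:-→d16:-→d17:-→d18:-→d19:-→d20:-→d21:-→d22:-→d23:-→d24:-→d25:-→d26:-→d27:-→d28:-→d29:-→d30:-→d31:-→d32:H3  best=H3
  del 74.20.118.139/32 (clear depth 32)
  add 74.20.0.0/15 -> H4 at depth 15
  add 74.20.0.0/16 -> H5 at depth 16
  add 74.20.118.128/28 -> H4 at depth 28
  ? 74.20.0.0  path d0:-→d1:-→d2:-→d3:-→d4:-→d5:-→d6:-→d7:-→d8:-→d9:-→d10:-→d11:-→d12:-→d13:-→d14:-→d15:H4→d16:H5→d17:-  best=H5
  del 74.20.118.128/28 (clear depth 28)
  add 72.0.0.0/5 -> H2 at depth 5
  ? 74.20.15.112  path d0:-→d1:-→d2:-→d3:-→d4:-→d5:H2→d6:-→d7:-→d8:-→d9:-→d10:-→d11:-→d12:-→d13:-→d14:-→d15:H4→d16:H5→d17:-  best=H5
  add 47.76.255.208/28 -> H4 at depth 28
  add 74.16.0.0/12 -> H0 at depth 12
  ? 47.76.255.215  path d0:-→d1:-→d2:-→d3:-→d4:-→d5:-→d6:-→d7:-→d8:-→d9:-→d10:-→d11:-→d12:-→d13:-→d14:-→d15:-→d16:-→d17:-→d18:-→d19:-→d20:-→d21:-→d22:-→d23:-→d24:-→d25:-→d26:-→d27:-→d28:H4  best=H4
  ? 74.20.1.33  path d0:-→d1:-→d2:-→d3:-→d4:-→d5:H2→d6:-→d7:-→d8:-→d9:-→d10:-→d11:-→d12:H0→d13:-→d14:-→d15:H4→d16:H5→d17:-  best=H5

== LOOKUPS ==
["H3","H5","H5","H4","H5"]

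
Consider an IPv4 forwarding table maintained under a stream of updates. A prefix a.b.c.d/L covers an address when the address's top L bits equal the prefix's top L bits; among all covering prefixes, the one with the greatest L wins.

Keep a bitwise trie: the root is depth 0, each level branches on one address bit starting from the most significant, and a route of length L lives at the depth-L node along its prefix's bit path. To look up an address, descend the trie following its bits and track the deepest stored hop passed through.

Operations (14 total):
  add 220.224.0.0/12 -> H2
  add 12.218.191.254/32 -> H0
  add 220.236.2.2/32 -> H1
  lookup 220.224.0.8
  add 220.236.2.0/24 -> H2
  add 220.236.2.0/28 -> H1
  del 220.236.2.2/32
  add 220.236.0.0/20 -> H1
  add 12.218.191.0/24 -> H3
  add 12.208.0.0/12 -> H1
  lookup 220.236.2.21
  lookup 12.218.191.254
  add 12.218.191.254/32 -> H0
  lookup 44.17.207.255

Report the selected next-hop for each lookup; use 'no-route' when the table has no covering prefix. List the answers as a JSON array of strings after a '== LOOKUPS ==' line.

Process each operation:
  add 220.224.0.0/12 -> H2 at depth 12
  add 12.218.191.254/32 -> H0 at depth 32
  add 220.236.2.2/32 -> H1 at depth 32
  lookup 220.224.0.8: bits 110111001110 walk d0:-→d1:-→d2:-→d3:-→d4:-→d5:-→d6:-→d7:-→d8:-→d9:-→d10:-→d11:-→d12:H2 -> H2
  add 220.236.2.0/24 -> H2 at depth 24
  add 220.236.2.0/28 -> H1 at depth 28
  del 220.236.2.2/32 (clear depth 32)
  add 220.236.0.0/20 -> H1 at depth 20
  add 12.218.191.0/24 -> H3 at depth 24
  add 12.208.0.0/12 -> H1 at depth 12
  lookup 220.236.2.21: bits 110111001110110000000010000 walk d0:-→d1:-→d2:-→d3:-→d4:-→d5:-→d6:-→d7:-→d8:-→d9:-→d10:-→d11:-→d12:H2→d13:-→d14:-→d15:-→d16:-→d17:-→d18:-→d19:-→d20:H1→d21:-→d22:-→d23:-→d24:H2→d25:-→d26:-→d27:- -> H2
  lookup 12.218.191.254: bits 00001100110110101011111111111110 walk d0:-→d1:-→d2:-→d3:-→d4:-→d5:-→d6:-→d7:-→d8:-→d9:-→d10:-→d11:-→d12:H1→d13:-→d14:-→d15:-→d16:-→d17:-→d18:-→d19:-→d20:-→d21:-→d22:-→d23:-→d24:H3→d25:-→d26:-→d27:-→d28:-→d29:-→d30:-→d31:-→d32:H0 -> H0
  add 12.218.191.254/32 -> H0 at depth 32
  lookup 44.17.207.255: bits 00 walk d0:-→d1:-→d2:- -> no-route

== LOOKUPS ==
["H2","H2","H0","no-route"]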